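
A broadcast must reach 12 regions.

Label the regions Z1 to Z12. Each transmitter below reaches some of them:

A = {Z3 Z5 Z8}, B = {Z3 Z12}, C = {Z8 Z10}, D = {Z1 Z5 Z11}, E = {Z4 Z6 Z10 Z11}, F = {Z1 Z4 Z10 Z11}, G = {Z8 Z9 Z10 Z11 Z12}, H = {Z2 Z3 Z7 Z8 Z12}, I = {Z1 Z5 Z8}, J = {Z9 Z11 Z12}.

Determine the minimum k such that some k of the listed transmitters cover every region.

D and E and G and H together: D ∪ E ∪ G ∪ H = {Z1, Z2, Z3, Z4, Z5, Z6, Z7, Z8, Z9, Z10, Z11, Z12} — every region is covered.
No 3 of the 10 transmitters cover everything (all 120 combinations miss at least one region), so 4 is optimal.

4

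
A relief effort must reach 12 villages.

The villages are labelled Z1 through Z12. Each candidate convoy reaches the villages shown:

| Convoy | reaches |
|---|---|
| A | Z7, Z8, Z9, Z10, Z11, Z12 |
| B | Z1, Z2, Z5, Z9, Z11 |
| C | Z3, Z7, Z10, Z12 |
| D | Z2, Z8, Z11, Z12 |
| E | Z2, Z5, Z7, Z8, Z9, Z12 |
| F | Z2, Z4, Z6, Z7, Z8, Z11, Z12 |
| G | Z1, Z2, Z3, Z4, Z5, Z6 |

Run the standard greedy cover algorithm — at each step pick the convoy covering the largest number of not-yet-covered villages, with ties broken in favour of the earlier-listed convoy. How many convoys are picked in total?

Greedy: pick F (covers 7 new) → pick B (covers 3 new) → pick C (covers 2 new). Total picks: 3.
(The true minimum cover uses only 2 convoys, so greedy is not optimal here.)

3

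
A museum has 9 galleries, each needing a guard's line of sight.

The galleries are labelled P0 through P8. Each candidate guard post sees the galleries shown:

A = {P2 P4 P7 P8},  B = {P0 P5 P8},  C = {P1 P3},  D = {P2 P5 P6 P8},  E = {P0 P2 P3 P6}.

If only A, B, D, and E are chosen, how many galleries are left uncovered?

1

Union of A, B, D, E = {P0, P2, P3, P4, P5, P6, P7, P8}.
Not covered: P1 — 1 gallery.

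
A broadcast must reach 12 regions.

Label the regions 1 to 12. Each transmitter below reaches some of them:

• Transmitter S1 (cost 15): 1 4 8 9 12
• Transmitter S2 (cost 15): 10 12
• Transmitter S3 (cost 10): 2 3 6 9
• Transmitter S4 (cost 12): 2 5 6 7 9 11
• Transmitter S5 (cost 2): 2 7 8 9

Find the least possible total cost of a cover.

S1, S2, S3, S4 together cover every region (S1 ∪ S2 ∪ S3 ∪ S4 = {1, 2, 3, 4, 5, 6, 7, 8, 9, 10, 11, 12}); total cost 15 + 15 + 10 + 12 = 52.
The greedy pick S5, S4, S1, S3, S2 costs 54; no covering selection beats 52.

52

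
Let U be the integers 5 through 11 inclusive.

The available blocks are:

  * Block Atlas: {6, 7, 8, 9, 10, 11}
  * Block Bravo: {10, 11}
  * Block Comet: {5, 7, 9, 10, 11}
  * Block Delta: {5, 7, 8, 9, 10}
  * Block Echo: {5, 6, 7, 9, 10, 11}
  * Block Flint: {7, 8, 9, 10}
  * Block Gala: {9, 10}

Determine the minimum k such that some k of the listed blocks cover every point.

2

Atlas and Delta cover everything between them: the union {5, 6, 7, 8, 9, 10, 11} is all of U.
No single block has all 7 points (the largest, Atlas, has 6), so 2 is optimal.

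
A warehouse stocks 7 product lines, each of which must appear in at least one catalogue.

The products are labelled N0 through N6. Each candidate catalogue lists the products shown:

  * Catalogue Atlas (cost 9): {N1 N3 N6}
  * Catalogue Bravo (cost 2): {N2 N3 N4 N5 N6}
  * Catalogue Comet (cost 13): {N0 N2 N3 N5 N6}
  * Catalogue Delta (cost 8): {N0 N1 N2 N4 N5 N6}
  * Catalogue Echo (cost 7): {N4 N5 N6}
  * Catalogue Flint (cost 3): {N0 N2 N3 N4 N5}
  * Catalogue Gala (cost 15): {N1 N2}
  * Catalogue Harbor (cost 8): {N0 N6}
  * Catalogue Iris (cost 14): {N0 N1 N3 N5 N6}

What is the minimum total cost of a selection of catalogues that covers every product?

Bravo, Delta together cover every product (Bravo ∪ Delta = {N0, N1, N2, N3, N4, N5, N6}); total cost 2 + 8 = 10.
The greedy pick Bravo, Flint, Delta costs 13; no covering selection beats 10.

10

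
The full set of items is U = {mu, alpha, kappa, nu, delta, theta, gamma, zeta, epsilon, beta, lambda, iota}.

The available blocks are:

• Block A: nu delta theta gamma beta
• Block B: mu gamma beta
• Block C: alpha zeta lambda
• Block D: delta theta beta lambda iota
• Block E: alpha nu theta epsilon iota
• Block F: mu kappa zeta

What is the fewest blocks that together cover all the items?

4

A and D and E and F together: A ∪ D ∪ E ∪ F = {mu, alpha, kappa, nu, delta, theta, gamma, zeta, epsilon, beta, lambda, iota} — every item is covered.
Only E contains epsilon, so E is forced; the remaining 7 items need at least 3 more blocks (each remaining block adds at most 3) — so at least 4 blocks are needed, and 4 is optimal.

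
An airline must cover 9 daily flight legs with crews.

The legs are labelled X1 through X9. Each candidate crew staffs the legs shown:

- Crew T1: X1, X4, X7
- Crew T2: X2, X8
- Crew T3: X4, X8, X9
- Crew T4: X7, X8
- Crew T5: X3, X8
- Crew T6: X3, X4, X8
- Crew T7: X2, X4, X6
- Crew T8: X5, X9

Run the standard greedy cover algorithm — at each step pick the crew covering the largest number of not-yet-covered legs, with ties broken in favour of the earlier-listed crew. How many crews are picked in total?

5

Greedy: pick T1 (covers 3 new) → pick T2 (covers 2 new) → pick T8 (covers 2 new) → pick T5 (covers 1 new) → pick T7 (covers 1 new). Total picks: 5.
(The true minimum cover uses only 4 crews, so greedy is not optimal here.)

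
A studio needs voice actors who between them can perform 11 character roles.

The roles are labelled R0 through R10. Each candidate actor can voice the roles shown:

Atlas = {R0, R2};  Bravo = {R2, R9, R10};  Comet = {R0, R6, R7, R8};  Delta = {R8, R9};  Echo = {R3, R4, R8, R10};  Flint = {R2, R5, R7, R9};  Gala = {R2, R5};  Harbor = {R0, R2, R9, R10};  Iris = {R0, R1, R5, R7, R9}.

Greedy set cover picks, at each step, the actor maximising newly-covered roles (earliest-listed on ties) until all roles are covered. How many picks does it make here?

Greedy: pick Iris (covers 5 new) → pick Echo (covers 4 new) → pick Atlas (covers 1 new) → pick Comet (covers 1 new). Total picks: 4.

4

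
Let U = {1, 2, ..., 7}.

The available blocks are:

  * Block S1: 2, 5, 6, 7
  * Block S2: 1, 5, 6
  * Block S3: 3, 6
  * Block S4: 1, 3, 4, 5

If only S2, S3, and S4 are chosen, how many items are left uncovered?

Union of S2, S3, S4 = {1, 3, 4, 5, 6}.
Not covered: 2, 7 — 2 items.

2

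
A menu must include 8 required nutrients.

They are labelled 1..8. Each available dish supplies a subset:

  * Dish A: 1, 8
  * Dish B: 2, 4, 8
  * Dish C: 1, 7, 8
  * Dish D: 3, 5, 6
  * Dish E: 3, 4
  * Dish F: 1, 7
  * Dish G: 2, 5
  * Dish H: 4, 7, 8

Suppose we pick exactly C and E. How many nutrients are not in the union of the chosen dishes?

Union of C, E = {1, 3, 4, 7, 8}.
Not covered: 2, 5, 6 — 3 nutrients.

3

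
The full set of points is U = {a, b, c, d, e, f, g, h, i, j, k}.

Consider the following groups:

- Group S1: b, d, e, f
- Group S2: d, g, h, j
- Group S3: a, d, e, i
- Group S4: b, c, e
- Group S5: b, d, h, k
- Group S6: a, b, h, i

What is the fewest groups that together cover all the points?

5

S1 and S2 and S4 and S5 and S6 together: S1 ∪ S2 ∪ S4 ∪ S5 ∪ S6 = {a, b, c, d, e, f, g, h, i, j, k} — every point is covered.
No 4 of the 6 groups cover everything (all 15 combinations miss at least one point), so 5 is optimal.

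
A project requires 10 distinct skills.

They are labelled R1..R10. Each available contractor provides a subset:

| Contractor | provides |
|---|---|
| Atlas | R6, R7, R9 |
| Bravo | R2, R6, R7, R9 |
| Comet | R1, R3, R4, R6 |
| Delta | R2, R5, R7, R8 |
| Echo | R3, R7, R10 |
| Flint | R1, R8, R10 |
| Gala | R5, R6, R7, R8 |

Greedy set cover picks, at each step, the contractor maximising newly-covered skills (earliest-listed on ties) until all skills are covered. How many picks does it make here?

Greedy: pick Bravo (covers 4 new) → pick Comet (covers 3 new) → pick Delta (covers 2 new) → pick Echo (covers 1 new). Total picks: 4.

4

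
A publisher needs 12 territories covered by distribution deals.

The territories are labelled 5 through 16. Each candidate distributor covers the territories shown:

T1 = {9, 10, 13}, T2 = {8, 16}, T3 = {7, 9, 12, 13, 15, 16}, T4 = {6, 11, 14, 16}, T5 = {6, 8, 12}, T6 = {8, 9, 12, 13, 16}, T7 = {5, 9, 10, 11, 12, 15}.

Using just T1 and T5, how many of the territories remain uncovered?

Union of T1, T5 = {6, 8, 9, 10, 12, 13}.
Not covered: 5, 7, 11, 14, 15, 16 — 6 territories.

6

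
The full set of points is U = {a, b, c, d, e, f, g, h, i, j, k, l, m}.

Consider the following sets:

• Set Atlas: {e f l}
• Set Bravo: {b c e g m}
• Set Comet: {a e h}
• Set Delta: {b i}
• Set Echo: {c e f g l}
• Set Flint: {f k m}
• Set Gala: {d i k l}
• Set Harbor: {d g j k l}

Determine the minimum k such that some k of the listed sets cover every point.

Bravo and Comet and Delta and Echo and Harbor together: Bravo ∪ Comet ∪ Delta ∪ Echo ∪ Harbor = {a, b, c, d, e, f, g, h, i, j, k, l, m} — every point is covered.
No 4 of the 8 sets cover everything (all 70 combinations miss at least one point), so 5 is optimal.

5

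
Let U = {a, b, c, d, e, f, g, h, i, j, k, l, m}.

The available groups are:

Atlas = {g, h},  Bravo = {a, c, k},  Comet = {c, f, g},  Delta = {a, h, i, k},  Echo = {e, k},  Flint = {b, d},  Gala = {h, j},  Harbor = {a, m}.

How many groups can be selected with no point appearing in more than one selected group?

5

Comet, Echo, Flint, Gala, Harbor are pairwise disjoint (Comet={c,f,g}; Echo={e,k}; Flint={b,d}; Gala={h,j}; Harbor={a,m}).
Every remaining group overlaps one of these, and no 6 of the listed groups are pairwise disjoint, so 5 is the maximum.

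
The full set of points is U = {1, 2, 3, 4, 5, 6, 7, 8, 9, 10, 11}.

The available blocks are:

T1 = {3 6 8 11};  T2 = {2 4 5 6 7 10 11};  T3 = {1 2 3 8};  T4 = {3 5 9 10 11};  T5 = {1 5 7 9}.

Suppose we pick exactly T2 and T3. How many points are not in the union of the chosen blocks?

Union of T2, T3 = {1, 2, 3, 4, 5, 6, 7, 8, 10, 11}.
Not covered: 9 — 1 point.

1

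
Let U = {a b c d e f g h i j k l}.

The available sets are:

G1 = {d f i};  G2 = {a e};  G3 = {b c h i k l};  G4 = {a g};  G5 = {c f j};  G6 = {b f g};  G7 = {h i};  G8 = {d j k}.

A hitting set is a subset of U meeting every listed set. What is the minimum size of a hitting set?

4

T = {a, d, f, h} meets every set (each contains at least one member of T), and |T| = 4.
The sets G2, G6, G7, G8 are pairwise disjoint, so any hitting set needs a separate point for each — at least 4. Hence 4 is optimal.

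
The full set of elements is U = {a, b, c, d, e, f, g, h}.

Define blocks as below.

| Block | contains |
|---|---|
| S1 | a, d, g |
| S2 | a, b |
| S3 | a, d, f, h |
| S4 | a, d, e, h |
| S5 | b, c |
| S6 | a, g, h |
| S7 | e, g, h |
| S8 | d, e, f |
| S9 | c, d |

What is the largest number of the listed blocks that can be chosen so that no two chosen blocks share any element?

3

S5, S6, S8 are pairwise disjoint (S5={b,c}; S6={a,g,h}; S8={d,e,f}).
Every remaining block overlaps one of these, and no 4 of the listed blocks are pairwise disjoint, so 3 is the maximum.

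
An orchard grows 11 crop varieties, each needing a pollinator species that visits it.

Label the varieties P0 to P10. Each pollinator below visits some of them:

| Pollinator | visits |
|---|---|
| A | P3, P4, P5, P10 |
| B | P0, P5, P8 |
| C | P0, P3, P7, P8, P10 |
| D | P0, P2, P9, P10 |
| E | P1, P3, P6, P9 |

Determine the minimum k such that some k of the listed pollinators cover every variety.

4

A and C and D and E together: A ∪ C ∪ D ∪ E = {P0, P1, P2, P3, P4, P5, P6, P7, P8, P9, P10} — every variety is covered.
Only D contains P2, so D is forced; the remaining 7 varieties need at least 3 more pollinators (each remaining pollinator adds at most 3) — so at least 4 pollinators are needed, and 4 is optimal.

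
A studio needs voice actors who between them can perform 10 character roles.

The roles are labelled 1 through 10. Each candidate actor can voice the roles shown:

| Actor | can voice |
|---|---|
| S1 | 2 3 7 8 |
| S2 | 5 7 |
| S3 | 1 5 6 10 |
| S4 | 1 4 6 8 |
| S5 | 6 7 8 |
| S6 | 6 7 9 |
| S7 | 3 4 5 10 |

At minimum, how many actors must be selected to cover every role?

4

Take {S1, S4, S6, S7}. Their union is {1, 2, 3, 4, 5, 6, 7, 8, 9, 10}, which is all 10 roles.
No 3 of the 7 actors cover everything (all 35 combinations miss at least one role), so 4 is optimal.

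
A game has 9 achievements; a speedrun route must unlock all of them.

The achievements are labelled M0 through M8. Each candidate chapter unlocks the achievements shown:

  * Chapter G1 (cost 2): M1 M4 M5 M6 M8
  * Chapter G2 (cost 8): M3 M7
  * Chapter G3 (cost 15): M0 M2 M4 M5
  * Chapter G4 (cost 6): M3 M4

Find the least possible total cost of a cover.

25

G1, G2, G3 together cover every achievement (G1 ∪ G2 ∪ G3 = {M0, M1, M2, M3, M4, M5, M6, M7, M8}); total cost 2 + 8 + 15 = 25.
No covering selection has total cost below 25.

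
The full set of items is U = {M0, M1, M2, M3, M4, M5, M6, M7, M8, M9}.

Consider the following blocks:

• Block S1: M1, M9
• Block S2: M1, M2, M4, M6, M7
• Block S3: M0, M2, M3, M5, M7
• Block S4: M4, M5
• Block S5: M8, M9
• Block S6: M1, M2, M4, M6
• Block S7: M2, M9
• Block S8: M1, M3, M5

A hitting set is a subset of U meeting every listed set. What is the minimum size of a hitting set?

3

H = {M4, M5, M9} meets every block (each contains at least one member of H), and |H| = 3.
No choice of 2 items meets every block, so 3 is the minimum.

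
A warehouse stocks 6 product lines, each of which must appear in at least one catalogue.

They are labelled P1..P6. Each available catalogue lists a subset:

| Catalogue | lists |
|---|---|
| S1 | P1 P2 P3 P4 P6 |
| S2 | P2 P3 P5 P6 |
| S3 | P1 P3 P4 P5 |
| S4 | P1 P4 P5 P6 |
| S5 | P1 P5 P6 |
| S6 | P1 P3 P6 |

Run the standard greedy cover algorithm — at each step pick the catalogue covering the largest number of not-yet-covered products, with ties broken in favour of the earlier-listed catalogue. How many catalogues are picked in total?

Greedy: pick S1 (covers 5 new) → pick S2 (covers 1 new). Total picks: 2.

2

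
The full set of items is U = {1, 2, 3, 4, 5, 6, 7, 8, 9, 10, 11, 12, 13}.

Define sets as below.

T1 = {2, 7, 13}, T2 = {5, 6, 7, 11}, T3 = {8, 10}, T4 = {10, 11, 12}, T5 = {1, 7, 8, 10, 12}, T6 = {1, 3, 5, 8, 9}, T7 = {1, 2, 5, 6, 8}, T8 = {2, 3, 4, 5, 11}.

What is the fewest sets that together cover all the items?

5

Take {T1, T4, T6, T7, T8}. Their union is {1, 2, 3, 4, 5, 6, 7, 8, 9, 10, 11, 12, 13}, which is all 13 items.
No 4 of the 8 sets cover everything (all 70 combinations miss at least one item), so 5 is optimal.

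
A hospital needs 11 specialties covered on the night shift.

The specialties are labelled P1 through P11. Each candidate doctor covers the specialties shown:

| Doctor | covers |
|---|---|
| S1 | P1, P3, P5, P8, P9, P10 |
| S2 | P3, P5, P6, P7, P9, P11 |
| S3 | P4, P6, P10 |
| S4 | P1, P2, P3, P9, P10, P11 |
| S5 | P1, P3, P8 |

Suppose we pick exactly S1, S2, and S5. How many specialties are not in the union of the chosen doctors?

2

Union of S1, S2, S5 = {P1, P3, P5, P6, P7, P8, P9, P10, P11}.
Not covered: P2, P4 — 2 specialties.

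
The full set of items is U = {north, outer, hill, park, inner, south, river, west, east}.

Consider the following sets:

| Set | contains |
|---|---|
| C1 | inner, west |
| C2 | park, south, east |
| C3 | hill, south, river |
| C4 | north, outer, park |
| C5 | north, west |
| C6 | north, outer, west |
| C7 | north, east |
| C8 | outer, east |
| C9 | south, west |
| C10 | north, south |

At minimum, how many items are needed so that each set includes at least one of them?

4

The 4 items {north, outer, south, west} hit every set.
No choice of 3 items meets every set, so 4 is the minimum.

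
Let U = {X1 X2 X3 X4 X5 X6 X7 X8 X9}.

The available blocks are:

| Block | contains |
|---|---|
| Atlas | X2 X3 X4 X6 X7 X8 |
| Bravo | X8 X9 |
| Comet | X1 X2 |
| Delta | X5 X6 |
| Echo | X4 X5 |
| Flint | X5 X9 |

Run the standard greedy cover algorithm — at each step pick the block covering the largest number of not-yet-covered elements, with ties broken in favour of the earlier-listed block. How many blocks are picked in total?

Greedy: pick Atlas (covers 6 new) → pick Flint (covers 2 new) → pick Comet (covers 1 new). Total picks: 3.

3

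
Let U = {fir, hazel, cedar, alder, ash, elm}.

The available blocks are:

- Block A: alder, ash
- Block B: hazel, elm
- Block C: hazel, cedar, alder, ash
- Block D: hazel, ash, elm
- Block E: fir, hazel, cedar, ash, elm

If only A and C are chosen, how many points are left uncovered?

2

Union of A, C = {hazel, cedar, alder, ash}.
Not covered: fir, elm — 2 points.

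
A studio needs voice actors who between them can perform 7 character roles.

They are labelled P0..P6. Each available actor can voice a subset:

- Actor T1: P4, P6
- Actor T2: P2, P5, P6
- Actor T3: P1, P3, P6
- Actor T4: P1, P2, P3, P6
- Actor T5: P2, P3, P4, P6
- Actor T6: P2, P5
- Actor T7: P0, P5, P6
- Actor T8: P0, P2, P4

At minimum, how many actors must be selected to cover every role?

Take {T4, T7, T8}. Their union is {P0, P1, P2, P3, P4, P5, P6}, which is all 7 roles.
No 2 of the 8 actors cover everything (all 28 combinations miss at least one role), so 3 is optimal.

3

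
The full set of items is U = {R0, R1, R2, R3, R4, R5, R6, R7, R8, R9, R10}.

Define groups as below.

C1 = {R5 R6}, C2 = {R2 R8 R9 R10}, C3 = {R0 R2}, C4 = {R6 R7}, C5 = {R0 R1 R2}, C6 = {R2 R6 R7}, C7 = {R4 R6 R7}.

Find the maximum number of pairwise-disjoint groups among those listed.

C1, C2 are pairwise disjoint (C1={R5,R6}; C2={R2,R8,R9,R10}).
Every remaining group overlaps one of these, and no 3 of the listed groups are pairwise disjoint, so 2 is the maximum.

2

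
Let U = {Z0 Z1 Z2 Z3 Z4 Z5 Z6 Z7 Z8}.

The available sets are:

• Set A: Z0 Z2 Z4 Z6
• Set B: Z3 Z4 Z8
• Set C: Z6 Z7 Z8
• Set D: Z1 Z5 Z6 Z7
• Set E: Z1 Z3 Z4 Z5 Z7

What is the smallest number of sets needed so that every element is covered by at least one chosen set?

3

Take {A, B, D}. Their union is {Z0, Z1, Z2, Z3, Z4, Z5, Z6, Z7, Z8}, which is all 9 elements.
Only A contains Z0, so A is forced; the remaining 5 elements need at least 2 more sets (each remaining set adds at most 4) — so at least 3 sets are needed, and 3 is optimal.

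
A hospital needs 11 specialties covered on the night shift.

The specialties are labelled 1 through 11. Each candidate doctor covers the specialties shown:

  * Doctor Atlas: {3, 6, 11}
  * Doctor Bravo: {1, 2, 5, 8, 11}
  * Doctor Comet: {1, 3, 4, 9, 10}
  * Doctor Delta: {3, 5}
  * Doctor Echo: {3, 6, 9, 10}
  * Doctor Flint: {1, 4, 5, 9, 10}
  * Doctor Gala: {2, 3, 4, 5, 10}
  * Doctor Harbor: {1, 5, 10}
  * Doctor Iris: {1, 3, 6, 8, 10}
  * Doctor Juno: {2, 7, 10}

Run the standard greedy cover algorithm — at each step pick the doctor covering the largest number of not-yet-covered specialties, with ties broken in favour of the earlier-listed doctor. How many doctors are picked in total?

4

Greedy: pick Bravo (covers 5 new) → pick Comet (covers 4 new) → pick Atlas (covers 1 new) → pick Juno (covers 1 new). Total picks: 4.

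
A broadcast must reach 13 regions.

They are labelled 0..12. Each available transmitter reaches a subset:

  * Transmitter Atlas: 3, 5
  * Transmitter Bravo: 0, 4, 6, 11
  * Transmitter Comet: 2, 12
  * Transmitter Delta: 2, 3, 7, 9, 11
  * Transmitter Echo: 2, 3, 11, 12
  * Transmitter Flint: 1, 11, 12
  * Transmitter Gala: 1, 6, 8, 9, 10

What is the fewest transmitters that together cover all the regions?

5

Take {Atlas, Bravo, Delta, Echo, Gala}. Their union is {0, 1, 2, 3, 4, 5, 6, 7, 8, 9, 10, 11, 12}, which is all 13 regions.
No 4 of the 7 transmitters cover everything (all 35 combinations miss at least one region), so 5 is optimal.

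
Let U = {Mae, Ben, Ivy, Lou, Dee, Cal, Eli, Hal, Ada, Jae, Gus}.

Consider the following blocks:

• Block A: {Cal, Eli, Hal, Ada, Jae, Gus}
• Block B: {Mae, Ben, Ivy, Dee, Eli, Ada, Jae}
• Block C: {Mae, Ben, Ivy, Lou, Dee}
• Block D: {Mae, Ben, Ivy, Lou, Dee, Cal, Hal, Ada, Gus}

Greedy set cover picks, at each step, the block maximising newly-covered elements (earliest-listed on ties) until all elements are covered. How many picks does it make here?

2

Greedy: pick D (covers 9 new) → pick A (covers 2 new). Total picks: 2.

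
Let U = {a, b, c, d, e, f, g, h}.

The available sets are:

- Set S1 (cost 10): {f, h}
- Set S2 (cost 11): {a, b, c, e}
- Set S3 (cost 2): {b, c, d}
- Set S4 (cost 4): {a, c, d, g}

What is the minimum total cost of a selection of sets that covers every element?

25

S1, S2, S4 together cover every element (S1 ∪ S2 ∪ S4 = {a, b, c, d, e, f, g, h}); total cost 10 + 11 + 4 = 25.
The greedy pick S3, S4, S1, S2 costs 27; no covering selection beats 25.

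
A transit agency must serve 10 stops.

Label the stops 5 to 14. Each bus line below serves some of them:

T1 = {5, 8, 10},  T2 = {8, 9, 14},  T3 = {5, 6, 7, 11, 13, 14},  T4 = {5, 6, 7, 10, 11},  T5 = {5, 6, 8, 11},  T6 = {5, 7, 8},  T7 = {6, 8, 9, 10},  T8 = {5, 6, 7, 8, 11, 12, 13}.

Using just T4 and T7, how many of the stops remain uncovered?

3

Union of T4, T7 = {5, 6, 7, 8, 9, 10, 11}.
Not covered: 12, 13, 14 — 3 stops.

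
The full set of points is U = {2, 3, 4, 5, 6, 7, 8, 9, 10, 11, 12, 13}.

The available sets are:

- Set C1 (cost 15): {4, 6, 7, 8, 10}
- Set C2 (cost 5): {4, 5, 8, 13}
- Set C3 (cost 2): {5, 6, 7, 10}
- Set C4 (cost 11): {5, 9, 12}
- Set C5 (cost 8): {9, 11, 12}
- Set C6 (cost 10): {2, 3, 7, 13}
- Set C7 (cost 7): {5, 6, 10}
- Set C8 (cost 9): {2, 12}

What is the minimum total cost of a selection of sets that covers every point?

C2, C3, C5, C6 together cover every point (C2 ∪ C3 ∪ C5 ∪ C6 = {2, 3, 4, 5, 6, 7, 8, 9, 10, 11, 12, 13}); total cost 5 + 2 + 8 + 10 = 25.
No covering selection has total cost below 25.

25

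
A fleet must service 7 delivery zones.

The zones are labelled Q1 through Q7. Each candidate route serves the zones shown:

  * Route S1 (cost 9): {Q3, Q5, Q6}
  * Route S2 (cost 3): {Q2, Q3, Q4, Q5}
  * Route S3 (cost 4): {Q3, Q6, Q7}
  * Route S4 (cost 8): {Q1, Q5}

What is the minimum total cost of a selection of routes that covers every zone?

S2, S3, S4 together cover every zone (S2 ∪ S3 ∪ S4 = {Q1, Q2, Q3, Q4, Q5, Q6, Q7}); total cost 3 + 4 + 8 = 15.
No covering selection has total cost below 15.

15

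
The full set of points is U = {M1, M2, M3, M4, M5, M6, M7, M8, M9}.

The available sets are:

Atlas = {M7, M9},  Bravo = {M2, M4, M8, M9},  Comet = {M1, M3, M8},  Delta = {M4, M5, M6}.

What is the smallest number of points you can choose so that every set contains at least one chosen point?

3

The 3 points {M4, M7, M8} hit every set.
The sets Atlas, Comet, Delta are pairwise disjoint, so any hitting set needs a separate point for each — at least 3. Hence 3 is optimal.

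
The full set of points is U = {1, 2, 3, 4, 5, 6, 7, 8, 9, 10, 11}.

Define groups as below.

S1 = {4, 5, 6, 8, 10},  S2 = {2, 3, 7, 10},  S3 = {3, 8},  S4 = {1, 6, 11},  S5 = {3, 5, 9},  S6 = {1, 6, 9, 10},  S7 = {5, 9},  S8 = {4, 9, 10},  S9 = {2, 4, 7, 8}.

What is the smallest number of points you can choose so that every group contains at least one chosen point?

4

The 4 points {2, 8, 9, 11} hit every group.
No choice of 3 points meets every group, so 4 is the minimum.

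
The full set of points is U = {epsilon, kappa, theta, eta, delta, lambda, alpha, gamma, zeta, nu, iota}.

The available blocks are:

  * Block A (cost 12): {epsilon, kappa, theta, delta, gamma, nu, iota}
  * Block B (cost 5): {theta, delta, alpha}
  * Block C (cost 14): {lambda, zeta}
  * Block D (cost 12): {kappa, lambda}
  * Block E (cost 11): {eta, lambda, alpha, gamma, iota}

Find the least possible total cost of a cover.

A, C, E together cover every point (A ∪ C ∪ E = {epsilon, kappa, theta, eta, delta, lambda, alpha, gamma, zeta, nu, iota}); total cost 12 + 14 + 11 = 37.
The greedy pick B, A, E, C costs 42; no covering selection beats 37.

37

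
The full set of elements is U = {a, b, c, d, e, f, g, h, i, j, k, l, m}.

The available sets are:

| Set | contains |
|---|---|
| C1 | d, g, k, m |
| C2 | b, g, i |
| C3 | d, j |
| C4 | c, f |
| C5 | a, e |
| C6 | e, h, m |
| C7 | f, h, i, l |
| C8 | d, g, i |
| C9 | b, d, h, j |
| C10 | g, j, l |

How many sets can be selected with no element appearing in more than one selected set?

4

C2, C3, C4, C5 are pairwise disjoint (C2={b,g,i}; C3={d,j}; C4={c,f}; C5={a,e}).
Every remaining set overlaps one of these, and no 5 of the listed sets are pairwise disjoint, so 4 is the maximum.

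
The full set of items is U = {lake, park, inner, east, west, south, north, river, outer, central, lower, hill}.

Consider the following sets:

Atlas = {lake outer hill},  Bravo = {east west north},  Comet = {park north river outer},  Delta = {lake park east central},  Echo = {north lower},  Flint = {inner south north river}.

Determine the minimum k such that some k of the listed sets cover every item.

5

Atlas, Bravo, Delta, Echo, and Flint cover everything between them: the union {lake, park, inner, east, west, south, north, river, outer, central, lower, hill} is all of U.
No 4 of the 6 sets cover everything (all 15 combinations miss at least one item), so 5 is optimal.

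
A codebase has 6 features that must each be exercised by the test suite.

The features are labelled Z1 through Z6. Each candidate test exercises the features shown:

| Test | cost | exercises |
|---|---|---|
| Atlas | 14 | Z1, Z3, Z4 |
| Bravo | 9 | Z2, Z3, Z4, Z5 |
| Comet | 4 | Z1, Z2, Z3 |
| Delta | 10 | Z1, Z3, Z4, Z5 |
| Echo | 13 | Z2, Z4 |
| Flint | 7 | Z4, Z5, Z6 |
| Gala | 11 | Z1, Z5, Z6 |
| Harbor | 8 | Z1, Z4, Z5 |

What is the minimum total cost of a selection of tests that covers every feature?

Comet, Flint together cover every feature (Comet ∪ Flint = {Z1, Z2, Z3, Z4, Z5, Z6}); total cost 4 + 7 = 11.
No covering selection has total cost below 11.

11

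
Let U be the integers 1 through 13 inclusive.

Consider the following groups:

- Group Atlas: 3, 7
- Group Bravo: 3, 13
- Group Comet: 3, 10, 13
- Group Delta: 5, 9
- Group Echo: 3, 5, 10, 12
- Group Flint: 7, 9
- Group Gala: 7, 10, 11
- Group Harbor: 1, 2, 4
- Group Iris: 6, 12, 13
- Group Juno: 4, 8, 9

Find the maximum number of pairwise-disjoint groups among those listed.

4

Atlas, Delta, Harbor, Iris are pairwise disjoint (Atlas={3,7}; Delta={5,9}; Harbor={1,2,4}; Iris={6,12,13}).
Every remaining group overlaps one of these, and no 5 of the listed groups are pairwise disjoint, so 4 is the maximum.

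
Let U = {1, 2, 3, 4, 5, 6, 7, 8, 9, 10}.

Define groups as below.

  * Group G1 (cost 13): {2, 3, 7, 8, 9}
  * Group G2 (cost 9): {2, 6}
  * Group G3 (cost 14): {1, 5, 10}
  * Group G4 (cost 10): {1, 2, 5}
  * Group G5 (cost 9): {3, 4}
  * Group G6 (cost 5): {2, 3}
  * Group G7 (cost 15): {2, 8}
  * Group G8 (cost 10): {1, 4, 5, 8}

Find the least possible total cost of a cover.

45

G1, G2, G3, G5 together cover every point (G1 ∪ G2 ∪ G3 ∪ G5 = {1, 2, 3, 4, 5, 6, 7, 8, 9, 10}); total cost 13 + 9 + 14 + 9 = 45.
The greedy pick G6, G8, G1, G2, G3 costs 51; no covering selection beats 45.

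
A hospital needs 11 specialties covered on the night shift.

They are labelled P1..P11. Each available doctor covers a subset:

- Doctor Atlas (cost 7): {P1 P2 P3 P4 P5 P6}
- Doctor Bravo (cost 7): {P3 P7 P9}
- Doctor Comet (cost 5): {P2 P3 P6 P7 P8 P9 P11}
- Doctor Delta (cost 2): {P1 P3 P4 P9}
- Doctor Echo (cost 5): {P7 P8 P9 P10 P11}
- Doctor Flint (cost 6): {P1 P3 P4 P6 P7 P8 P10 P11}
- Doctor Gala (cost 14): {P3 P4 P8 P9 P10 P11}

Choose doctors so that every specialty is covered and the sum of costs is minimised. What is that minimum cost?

Atlas, Echo together cover every specialty (Atlas ∪ Echo = {P1, P2, P3, P4, P5, P6, P7, P8, P9, P10, P11}); total cost 7 + 5 = 12.
The greedy pick Delta, Comet, Echo, Atlas costs 19; no covering selection beats 12.

12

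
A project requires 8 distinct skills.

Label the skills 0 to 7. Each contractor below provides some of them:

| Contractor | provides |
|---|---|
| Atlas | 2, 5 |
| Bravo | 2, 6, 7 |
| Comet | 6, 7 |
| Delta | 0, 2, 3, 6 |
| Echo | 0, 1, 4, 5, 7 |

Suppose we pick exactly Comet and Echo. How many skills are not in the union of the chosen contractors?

Union of Comet, Echo = {0, 1, 4, 5, 6, 7}.
Not covered: 2, 3 — 2 skills.

2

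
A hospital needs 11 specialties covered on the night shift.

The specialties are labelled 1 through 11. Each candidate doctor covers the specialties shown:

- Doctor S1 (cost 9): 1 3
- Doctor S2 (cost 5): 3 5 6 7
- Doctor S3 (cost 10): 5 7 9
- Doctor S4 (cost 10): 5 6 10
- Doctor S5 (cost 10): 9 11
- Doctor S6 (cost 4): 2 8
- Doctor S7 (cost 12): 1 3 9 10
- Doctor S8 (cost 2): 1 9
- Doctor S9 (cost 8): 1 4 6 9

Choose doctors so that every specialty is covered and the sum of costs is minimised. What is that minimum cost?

37

S2, S4, S5, S6, S9 together cover every specialty (S2 ∪ S4 ∪ S5 ∪ S6 ∪ S9 = {1, 2, 3, 4, 5, 6, 7, 8, 9, 10, 11}); total cost 5 + 10 + 10 + 4 + 8 = 37.
The greedy pick S8, S2, S6, S9, S4, S5 costs 39; no covering selection beats 37.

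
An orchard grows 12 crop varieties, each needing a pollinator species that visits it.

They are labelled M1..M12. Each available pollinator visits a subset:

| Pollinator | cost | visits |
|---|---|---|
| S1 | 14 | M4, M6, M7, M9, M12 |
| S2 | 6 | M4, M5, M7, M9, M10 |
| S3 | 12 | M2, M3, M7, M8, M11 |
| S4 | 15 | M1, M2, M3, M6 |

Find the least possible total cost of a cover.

47

S1, S2, S3, S4 together cover every variety (S1 ∪ S2 ∪ S3 ∪ S4 = {M1, M2, M3, M4, M5, M6, M7, M8, M9, M10, M11, M12}); total cost 14 + 6 + 12 + 15 = 47.
No covering selection has total cost below 47.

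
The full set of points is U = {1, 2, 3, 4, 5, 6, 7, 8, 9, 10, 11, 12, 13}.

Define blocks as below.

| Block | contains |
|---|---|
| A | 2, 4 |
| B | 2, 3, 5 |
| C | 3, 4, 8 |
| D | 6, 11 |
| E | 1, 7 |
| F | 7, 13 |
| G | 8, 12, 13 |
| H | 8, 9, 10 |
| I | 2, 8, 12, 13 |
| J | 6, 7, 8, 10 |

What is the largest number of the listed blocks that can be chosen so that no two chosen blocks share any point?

B, D, F, H are pairwise disjoint (B={2,3,5}; D={6,11}; F={7,13}; H={8,9,10}).
Every remaining block overlaps one of these, and no 5 of the listed blocks are pairwise disjoint, so 4 is the maximum.

4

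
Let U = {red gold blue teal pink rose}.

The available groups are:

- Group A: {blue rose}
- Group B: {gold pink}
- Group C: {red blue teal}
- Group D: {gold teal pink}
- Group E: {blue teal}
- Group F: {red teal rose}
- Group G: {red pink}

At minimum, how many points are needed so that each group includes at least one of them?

Take H = {red, gold, blue}. Each listed group contains at least one of these, so H is a hitting set of size 3.
No choice of 2 points meets every group, so 3 is the minimum.

3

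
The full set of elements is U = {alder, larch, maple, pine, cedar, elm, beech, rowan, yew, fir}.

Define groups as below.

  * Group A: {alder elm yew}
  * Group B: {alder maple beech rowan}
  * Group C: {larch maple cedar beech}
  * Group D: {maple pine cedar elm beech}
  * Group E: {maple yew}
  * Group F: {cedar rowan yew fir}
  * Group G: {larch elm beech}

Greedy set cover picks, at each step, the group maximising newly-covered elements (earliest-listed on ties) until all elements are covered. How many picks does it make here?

4

Greedy: pick D (covers 5 new) → pick F (covers 3 new) → pick A (covers 1 new) → pick C (covers 1 new). Total picks: 4.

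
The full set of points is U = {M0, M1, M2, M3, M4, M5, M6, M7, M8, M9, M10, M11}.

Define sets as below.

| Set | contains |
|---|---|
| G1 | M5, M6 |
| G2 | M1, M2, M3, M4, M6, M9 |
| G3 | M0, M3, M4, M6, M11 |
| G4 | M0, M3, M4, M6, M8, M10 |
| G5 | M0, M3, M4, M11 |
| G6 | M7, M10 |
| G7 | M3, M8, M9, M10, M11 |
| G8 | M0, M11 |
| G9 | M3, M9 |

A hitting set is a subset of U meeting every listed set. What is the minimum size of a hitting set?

The 4 points {M5, M9, M10, M11} hit every set.
The sets G1, G6, G8, G9 are pairwise disjoint, so any hitting set needs a separate point for each — at least 4. Hence 4 is optimal.

4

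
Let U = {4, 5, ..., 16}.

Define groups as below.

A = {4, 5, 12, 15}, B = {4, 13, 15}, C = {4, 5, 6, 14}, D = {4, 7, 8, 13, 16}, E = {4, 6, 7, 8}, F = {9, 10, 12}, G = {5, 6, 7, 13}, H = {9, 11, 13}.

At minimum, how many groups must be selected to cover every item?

A and C and D and F and H together: A ∪ C ∪ D ∪ F ∪ H = {4, 5, 6, 7, 8, 9, 10, 11, 12, 13, 14, 15, 16} — every item is covered.
No 4 of the 8 groups cover everything (all 70 combinations miss at least one item), so 5 is optimal.

5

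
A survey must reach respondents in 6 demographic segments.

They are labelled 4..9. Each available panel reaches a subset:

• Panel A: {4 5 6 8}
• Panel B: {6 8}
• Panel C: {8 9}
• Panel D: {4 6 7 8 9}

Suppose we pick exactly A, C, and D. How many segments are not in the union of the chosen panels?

0

Union of A, C, D = {4, 5, 6, 7, 8, 9} — that's every segment, so 0 are uncovered.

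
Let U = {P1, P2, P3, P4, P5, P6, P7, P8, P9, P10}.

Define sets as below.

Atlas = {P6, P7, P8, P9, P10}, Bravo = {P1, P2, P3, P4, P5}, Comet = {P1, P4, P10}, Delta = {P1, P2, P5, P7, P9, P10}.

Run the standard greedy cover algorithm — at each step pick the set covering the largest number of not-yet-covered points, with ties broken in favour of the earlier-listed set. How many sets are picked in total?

Greedy: pick Delta (covers 6 new) → pick Atlas (covers 2 new) → pick Bravo (covers 2 new). Total picks: 3.
(The true minimum cover uses only 2 sets, so greedy is not optimal here.)

3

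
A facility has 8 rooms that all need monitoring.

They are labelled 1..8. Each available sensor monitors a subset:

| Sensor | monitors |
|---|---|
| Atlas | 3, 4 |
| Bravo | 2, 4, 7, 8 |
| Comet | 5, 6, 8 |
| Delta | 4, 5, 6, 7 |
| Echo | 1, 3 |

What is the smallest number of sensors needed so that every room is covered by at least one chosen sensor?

Take {Bravo, Delta, Echo}. Their union is {1, 2, 3, 4, 5, 6, 7, 8}, which is all 8 rooms.
Only Echo contains 1, so Echo is forced; the remaining 6 rooms need at least 2 more sensors (each remaining sensor adds at most 4) — so at least 3 sensors are needed, and 3 is optimal.

3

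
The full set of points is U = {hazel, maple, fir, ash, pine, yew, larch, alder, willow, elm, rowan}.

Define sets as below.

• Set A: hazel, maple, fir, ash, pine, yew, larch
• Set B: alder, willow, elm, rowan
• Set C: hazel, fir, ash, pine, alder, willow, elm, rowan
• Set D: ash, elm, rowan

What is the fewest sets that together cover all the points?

2

Take {A, C}. Their union is {hazel, maple, fir, ash, pine, yew, larch, alder, willow, elm, rowan}, which is all 11 points.
No single set has all 11 points (the largest, C, has 8), so 2 is optimal.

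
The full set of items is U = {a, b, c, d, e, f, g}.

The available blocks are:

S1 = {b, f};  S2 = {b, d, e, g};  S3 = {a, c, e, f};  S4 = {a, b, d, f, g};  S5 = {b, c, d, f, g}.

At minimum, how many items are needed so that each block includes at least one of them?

2

H = {f, g} meets every block (each contains at least one member of H), and |H| = 2.
No single item lies in every block, so at least 2 are needed and 2 is optimal.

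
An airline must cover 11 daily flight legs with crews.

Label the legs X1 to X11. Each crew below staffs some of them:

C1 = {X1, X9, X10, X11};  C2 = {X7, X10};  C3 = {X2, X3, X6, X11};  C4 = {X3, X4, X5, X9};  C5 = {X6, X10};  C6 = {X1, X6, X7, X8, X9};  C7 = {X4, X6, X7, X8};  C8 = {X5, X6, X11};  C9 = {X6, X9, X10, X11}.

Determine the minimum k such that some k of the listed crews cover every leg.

4

Take {C1, C3, C4, C6}. Their union is {X1, X2, X3, X4, X5, X6, X7, X8, X9, X10, X11}, which is all 11 legs.
No 3 of the 9 crews cover everything (all 84 combinations miss at least one leg), so 4 is optimal.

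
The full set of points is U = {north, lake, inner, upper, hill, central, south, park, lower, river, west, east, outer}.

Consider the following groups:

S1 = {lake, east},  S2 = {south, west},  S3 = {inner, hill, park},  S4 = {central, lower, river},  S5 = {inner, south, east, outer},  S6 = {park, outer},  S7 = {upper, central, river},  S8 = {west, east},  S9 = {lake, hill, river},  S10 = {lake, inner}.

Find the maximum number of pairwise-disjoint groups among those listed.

4

S1, S2, S3, S7 are pairwise disjoint (S1={lake,east}; S2={south,west}; S3={inner,hill,park}; S7={upper,central,river}).
Every remaining group overlaps one of these, and no 5 of the listed groups are pairwise disjoint, so 4 is the maximum.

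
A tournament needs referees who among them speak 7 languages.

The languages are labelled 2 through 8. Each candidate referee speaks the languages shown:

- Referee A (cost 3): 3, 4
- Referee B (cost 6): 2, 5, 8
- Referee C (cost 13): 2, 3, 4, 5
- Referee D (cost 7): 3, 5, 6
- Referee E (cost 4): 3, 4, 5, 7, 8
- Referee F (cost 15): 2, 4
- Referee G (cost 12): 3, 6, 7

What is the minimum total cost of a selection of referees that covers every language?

17

B, D, E together cover every language (B ∪ D ∪ E = {2, 3, 4, 5, 6, 7, 8}); total cost 6 + 7 + 4 = 17.
No covering selection has total cost below 17.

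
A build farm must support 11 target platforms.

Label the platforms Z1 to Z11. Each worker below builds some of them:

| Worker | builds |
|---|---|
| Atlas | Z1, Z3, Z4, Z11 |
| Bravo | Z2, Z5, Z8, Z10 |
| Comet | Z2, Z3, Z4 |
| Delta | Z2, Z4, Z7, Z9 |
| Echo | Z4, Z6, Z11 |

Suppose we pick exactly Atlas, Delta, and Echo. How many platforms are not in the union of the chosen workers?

Union of Atlas, Delta, Echo = {Z1, Z2, Z3, Z4, Z6, Z7, Z9, Z11}.
Not covered: Z5, Z8, Z10 — 3 platforms.

3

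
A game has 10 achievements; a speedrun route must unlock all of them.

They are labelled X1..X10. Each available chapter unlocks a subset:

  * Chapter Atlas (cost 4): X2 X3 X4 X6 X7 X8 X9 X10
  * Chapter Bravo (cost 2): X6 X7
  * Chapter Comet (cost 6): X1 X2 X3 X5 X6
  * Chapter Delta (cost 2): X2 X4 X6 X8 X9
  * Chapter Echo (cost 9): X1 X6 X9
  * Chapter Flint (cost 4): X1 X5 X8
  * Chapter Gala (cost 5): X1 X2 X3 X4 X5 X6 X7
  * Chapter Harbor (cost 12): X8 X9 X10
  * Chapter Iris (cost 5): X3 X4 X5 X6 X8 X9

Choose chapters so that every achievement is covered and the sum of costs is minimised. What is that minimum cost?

Atlas, Flint together cover every achievement (Atlas ∪ Flint = {X1, X2, X3, X4, X5, X6, X7, X8, X9, X10}); total cost 4 + 4 = 8.
The greedy pick Delta, Gala, Atlas costs 11; no covering selection beats 8.

8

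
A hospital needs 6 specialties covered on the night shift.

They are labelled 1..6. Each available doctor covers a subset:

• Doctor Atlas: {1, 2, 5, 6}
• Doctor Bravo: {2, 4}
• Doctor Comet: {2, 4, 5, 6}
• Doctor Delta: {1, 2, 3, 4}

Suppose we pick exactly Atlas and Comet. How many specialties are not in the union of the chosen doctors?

1

Union of Atlas, Comet = {1, 2, 4, 5, 6}.
Not covered: 3 — 1 specialty.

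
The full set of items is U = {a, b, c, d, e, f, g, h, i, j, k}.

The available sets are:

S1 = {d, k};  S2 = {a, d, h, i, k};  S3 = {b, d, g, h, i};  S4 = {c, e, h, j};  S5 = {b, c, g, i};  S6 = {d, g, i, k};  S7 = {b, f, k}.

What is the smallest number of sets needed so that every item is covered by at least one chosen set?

4

Take {S2, S4, S6, S7}. Their union is {a, b, c, d, e, f, g, h, i, j, k}, which is all 11 items.
No 3 of the 7 sets cover everything (all 35 combinations miss at least one item), so 4 is optimal.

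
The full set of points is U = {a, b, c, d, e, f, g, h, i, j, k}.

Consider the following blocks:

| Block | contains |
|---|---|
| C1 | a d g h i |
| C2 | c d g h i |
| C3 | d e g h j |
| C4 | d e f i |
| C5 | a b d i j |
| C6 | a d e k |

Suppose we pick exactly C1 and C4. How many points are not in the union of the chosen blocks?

4

Union of C1, C4 = {a, d, e, f, g, h, i}.
Not covered: b, c, j, k — 4 points.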